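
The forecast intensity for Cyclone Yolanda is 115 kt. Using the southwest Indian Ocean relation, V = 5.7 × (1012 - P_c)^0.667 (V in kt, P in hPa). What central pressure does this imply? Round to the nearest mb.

ΔP = (V / 5.7)^(1/0.667) = (115/5.7)^1.499.
115/5.7 = 20.175; 20.175^1.499 ≈ 90.42 mb.
P_c = 1012 − 90.42 = 921.58 ≈ 922 mb.

922 mb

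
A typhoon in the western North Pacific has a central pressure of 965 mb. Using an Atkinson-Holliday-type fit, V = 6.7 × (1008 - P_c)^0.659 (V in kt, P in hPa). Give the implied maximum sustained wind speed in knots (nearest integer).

ΔP = 1008 − 965 = 43 mb.
43^0.659 ≈ 11.925.
V ≈ 6.7 × 11.925 ≈ 79.9 kt.

80 kt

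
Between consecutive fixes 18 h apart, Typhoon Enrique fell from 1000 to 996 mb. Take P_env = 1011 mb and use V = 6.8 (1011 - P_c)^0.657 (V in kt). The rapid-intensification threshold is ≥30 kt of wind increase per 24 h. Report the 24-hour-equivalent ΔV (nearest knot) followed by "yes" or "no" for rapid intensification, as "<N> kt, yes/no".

V₁: ΔP = 11, V ≈ 6.8 × 11^0.657 ≈ 32.86 kt.
V₂: ΔP = 15, V ≈ 6.8 × 15^0.657 ≈ 40.29 kt.
ΔV over 18 h = 7.43 kt → 24 h equivalent = 7.43 × 24/18 ≈ 9.91 kt.
10 kt < 30 kt ⇒ not rapid intensification.

10 kt, no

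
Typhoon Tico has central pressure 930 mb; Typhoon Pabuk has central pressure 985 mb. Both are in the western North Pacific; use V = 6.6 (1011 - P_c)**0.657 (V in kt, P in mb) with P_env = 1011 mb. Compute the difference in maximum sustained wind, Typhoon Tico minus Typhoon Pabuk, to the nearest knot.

Typhoon Tico: ΔP = 81; V ≈ 6.6 × 81^0.657 ≈ 118.42 kt.
Typhoon Pabuk: ΔP = 26; V ≈ 6.6 × 26^0.657 ≈ 56.13 kt.
Difference ≈ 118.42 − 56.13 = 62.29 → 62 kt.

62 kt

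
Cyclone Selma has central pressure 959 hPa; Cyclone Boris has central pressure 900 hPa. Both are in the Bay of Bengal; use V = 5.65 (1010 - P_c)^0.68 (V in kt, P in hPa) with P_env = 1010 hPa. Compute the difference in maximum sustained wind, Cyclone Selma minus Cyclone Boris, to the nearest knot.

Cyclone Selma: ΔP = 51; V ≈ 5.65 × 51^0.68 ≈ 81.88 kt.
Cyclone Boris: ΔP = 110; V ≈ 5.65 × 110^0.68 ≈ 138.10 kt.
Difference ≈ 81.88 − 138.10 = -56.22 → -56 kt.

-56 kt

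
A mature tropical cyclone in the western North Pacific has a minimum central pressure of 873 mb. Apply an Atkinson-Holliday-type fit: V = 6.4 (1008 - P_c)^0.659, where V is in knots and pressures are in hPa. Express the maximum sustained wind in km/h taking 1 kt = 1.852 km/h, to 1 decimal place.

ΔP = 1008 − 873 = 135 mb.
V ≈ 6.4 × 135^0.659 = 6.4 × 25.345 ≈ 162.207 kt.
162.207 × 1.852 ≈ 300.41 km/h → 300.4 km/h.

300.4 km/h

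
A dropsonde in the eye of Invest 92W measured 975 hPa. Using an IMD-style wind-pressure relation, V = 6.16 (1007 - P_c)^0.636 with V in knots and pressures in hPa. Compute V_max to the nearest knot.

ΔP = 1007 − 975 = 32 hPa.
32^0.636 ≈ 9.063.
V ≈ 6.16 × 9.063 ≈ 55.8 kt.

56 kt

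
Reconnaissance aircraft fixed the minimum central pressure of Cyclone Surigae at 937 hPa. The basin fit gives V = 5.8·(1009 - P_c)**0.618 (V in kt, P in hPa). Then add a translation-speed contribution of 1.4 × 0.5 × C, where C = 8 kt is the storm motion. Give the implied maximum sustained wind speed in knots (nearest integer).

ΔP = 1009 − 937 = 72 hPa.
72^0.618 ≈ 14.055.
V ≈ 5.8 × 14.055 ≈ 81.5 kt.
Translation term: 1.4 × 0.5 × 8 = 5.6 kt.
Corrected V ≈ 87.1 kt → 87 kt.

87 kt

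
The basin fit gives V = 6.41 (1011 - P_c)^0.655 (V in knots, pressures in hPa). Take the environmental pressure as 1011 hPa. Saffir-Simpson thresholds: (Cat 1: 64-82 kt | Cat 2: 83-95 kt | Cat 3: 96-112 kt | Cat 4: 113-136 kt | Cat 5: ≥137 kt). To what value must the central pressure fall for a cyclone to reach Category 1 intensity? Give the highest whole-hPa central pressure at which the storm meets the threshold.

977 hPa

Category 1 begins at V = 64 kt.
Required ΔP = (64/6.41)^(1/0.655) = 9.984^1.527 ≈ 33.55 hPa.
P_c ≤ 1011 − 33.55 = 977.45, so the highest integer P_c is 977 hPa.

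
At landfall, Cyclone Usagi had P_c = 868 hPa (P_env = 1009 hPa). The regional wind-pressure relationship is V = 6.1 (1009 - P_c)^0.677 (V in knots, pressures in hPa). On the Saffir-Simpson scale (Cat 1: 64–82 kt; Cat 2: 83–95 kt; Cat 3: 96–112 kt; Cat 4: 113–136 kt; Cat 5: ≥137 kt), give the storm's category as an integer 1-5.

ΔP = 1009 − 868 = 141 hPa.
V ≈ 6.1 × 141^0.677 = 6.1 × 28.51 ≈ 174 kt.
174 kt falls in the Category 5 band.

5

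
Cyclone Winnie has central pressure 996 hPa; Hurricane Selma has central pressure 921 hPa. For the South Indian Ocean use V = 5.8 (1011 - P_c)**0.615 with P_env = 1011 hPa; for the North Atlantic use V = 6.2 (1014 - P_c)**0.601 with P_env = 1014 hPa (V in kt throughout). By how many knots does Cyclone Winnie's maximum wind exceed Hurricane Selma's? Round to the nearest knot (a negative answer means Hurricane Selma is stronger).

-64 kt

Cyclone Winnie: ΔP = 15; V ≈ 5.8 × 15^0.615 ≈ 30.67 kt.
Hurricane Selma: ΔP = 93; V ≈ 6.2 × 93^0.601 ≈ 94.50 kt.
Difference ≈ 30.67 − 94.50 = -63.83 → -64 kt.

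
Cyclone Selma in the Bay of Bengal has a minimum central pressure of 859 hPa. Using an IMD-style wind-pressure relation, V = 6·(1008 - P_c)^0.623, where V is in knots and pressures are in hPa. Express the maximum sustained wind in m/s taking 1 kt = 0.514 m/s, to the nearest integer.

ΔP = 1008 − 859 = 149 hPa.
V ≈ 6 × 149^0.623 = 6 × 22.589 ≈ 135.533 kt.
135.533 × 0.514 ≈ 69.66 m/s → 70 m/s.

70 m/s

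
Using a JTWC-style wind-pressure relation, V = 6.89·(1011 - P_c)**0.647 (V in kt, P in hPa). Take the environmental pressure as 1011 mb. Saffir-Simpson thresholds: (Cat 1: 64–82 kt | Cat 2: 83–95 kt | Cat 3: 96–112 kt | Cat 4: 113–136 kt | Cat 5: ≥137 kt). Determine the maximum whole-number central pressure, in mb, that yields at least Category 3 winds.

Category 3 begins at V = 96 kt.
Required ΔP = (96/6.89)^(1/0.647) = 13.933^1.546 ≈ 58.65 mb.
P_c ≤ 1011 − 58.65 = 952.35, so the highest integer P_c is 952 mb.

952 mb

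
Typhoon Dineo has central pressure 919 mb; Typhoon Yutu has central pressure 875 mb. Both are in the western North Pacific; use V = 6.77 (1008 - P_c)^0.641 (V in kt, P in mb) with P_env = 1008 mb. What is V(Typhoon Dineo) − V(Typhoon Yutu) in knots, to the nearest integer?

-35 kt

Typhoon Dineo: ΔP = 89; V ≈ 6.77 × 89^0.641 ≈ 120.27 kt.
Typhoon Yutu: ΔP = 133; V ≈ 6.77 × 133^0.641 ≈ 155.59 kt.
Difference ≈ 120.27 − 155.59 = -35.32 → -35 kt.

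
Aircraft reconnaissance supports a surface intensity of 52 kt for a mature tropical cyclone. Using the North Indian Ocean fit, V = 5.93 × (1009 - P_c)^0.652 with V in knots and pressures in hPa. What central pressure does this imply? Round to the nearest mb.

ΔP = (V / 5.93)^(1/0.652) = (52/5.93)^1.534.
52/5.93 = 8.769; 8.769^1.534 ≈ 27.94 mb.
P_c = 1009 − 27.94 = 981.06 ≈ 981 mb.

981 mb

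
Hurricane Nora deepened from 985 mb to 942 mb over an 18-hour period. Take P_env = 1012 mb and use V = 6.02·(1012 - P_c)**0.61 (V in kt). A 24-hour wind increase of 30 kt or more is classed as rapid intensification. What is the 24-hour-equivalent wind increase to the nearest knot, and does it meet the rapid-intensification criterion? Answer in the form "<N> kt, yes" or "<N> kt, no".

47 kt, yes

V₁: ΔP = 27, V ≈ 6.02 × 27^0.61 ≈ 44.95 kt.
V₂: ΔP = 70, V ≈ 6.02 × 70^0.61 ≈ 80.37 kt.
ΔV over 18 h = 35.42 kt → 24 h equivalent = 35.42 × 24/18 ≈ 47.23 kt.
47 kt ≥ 30 kt ⇒ rapid intensification.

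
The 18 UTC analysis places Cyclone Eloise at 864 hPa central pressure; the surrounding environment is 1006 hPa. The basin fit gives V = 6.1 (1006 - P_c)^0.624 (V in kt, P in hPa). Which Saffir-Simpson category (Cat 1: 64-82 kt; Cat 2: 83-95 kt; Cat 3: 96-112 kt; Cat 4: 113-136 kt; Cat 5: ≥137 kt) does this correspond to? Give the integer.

4

ΔP = 1006 − 864 = 142 hPa.
V ≈ 6.1 × 142^0.624 = 6.1 × 22.03 ≈ 134 kt.
134 kt falls in the Category 4 band.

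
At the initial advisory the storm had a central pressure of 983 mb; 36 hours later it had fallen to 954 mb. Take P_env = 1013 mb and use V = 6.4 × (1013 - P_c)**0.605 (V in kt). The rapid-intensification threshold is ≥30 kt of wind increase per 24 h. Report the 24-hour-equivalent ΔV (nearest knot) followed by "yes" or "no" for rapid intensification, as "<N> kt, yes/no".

17 kt, no

V₁: ΔP = 30, V ≈ 6.4 × 30^0.605 ≈ 50.10 kt.
V₂: ΔP = 59, V ≈ 6.4 × 59^0.605 ≈ 75.43 kt.
ΔV over 36 h = 25.33 kt → 24 h equivalent = 25.33 × 24/36 ≈ 16.89 kt.
17 kt < 30 kt ⇒ not rapid intensification.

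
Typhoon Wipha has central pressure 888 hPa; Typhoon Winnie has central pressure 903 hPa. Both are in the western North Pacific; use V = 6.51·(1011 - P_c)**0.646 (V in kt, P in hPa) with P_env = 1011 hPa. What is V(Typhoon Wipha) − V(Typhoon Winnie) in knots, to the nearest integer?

12 kt

Typhoon Wipha: ΔP = 123; V ≈ 6.51 × 123^0.646 ≈ 145.77 kt.
Typhoon Winnie: ΔP = 108; V ≈ 6.51 × 108^0.646 ≈ 134.02 kt.
Difference ≈ 145.77 − 134.02 = 11.75 → 12 kt.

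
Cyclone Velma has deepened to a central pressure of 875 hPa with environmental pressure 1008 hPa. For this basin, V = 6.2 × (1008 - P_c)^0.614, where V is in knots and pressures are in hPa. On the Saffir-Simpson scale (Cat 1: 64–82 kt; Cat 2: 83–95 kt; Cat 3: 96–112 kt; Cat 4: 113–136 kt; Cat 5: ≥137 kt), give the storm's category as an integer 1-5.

4

ΔP = 1008 − 875 = 133 hPa.
V ≈ 6.2 × 133^0.614 = 6.2 × 20.14 ≈ 125 kt.
125 kt falls in the Category 4 band.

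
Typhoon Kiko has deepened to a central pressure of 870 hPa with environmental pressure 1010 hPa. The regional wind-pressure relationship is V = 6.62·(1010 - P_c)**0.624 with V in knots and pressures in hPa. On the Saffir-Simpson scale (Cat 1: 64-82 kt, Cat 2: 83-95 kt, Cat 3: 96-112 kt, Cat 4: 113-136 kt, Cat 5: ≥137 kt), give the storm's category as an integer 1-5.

5

ΔP = 1010 − 870 = 140 hPa.
V ≈ 6.62 × 140^0.624 = 6.62 × 21.84 ≈ 145 kt.
145 kt falls in the Category 5 band.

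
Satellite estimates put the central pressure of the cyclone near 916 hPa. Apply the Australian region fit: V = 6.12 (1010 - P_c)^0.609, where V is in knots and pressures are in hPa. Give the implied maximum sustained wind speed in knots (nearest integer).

97 kt

ΔP = 1010 − 916 = 94 hPa.
94^0.609 ≈ 15.909.
V ≈ 6.12 × 15.909 ≈ 97.4 kt.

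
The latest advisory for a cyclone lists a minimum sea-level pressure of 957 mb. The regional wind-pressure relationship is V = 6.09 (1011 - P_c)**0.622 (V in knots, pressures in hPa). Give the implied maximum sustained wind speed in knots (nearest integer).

73 kt

ΔP = 1011 − 957 = 54 mb.
54^0.622 ≈ 11.955.
V ≈ 6.09 × 11.955 ≈ 72.8 kt.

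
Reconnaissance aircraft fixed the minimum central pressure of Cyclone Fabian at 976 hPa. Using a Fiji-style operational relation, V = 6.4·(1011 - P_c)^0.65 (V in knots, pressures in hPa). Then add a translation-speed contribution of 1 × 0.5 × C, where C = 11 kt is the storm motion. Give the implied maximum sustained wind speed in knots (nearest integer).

70 kt

ΔP = 1011 − 976 = 35 hPa.
35^0.65 ≈ 10.084.
V ≈ 6.4 × 10.084 ≈ 64.5 kt.
Translation term: 1 × 0.5 × 11 = 5.5 kt.
Corrected V ≈ 70 kt → 70 kt.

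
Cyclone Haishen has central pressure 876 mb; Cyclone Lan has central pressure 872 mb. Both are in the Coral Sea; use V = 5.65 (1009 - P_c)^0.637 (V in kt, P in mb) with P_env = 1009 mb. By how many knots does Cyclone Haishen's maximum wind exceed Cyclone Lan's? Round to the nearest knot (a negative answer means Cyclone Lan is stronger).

-2 kt

Cyclone Haishen: ΔP = 133; V ≈ 5.65 × 133^0.637 ≈ 127.33 kt.
Cyclone Lan: ΔP = 137; V ≈ 5.65 × 137^0.637 ≈ 129.76 kt.
Difference ≈ 127.33 − 129.76 = -2.43 → -2 kt.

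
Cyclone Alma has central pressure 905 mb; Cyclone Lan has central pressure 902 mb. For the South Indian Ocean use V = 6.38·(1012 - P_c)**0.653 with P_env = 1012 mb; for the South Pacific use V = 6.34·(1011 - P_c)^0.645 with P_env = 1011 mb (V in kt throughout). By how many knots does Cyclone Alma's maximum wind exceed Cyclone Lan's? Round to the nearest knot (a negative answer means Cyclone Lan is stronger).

4 kt

Cyclone Alma: ΔP = 107; V ≈ 6.38 × 107^0.653 ≈ 134.90 kt.
Cyclone Lan: ΔP = 109; V ≈ 6.34 × 109^0.645 ≈ 130.69 kt.
Difference ≈ 134.90 − 130.69 = 4.21 → 4 kt.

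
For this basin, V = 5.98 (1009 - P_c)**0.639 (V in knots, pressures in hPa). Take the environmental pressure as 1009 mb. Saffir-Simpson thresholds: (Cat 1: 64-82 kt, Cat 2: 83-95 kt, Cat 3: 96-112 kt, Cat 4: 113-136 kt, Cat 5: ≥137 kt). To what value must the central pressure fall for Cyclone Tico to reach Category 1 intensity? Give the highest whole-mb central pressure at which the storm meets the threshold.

968 mb

Category 1 begins at V = 64 kt.
Required ΔP = (64/5.98)^(1/0.639) = 10.702^1.565 ≈ 40.84 mb.
P_c ≤ 1009 − 40.84 = 968.16, so the highest integer P_c is 968 mb.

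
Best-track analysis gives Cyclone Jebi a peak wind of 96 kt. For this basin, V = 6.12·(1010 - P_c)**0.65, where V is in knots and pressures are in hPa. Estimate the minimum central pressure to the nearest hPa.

ΔP = (V / 6.12)^(1/0.65) = (96/6.12)^1.538.
96/6.12 = 15.686; 15.686^1.538 ≈ 69.07 hPa.
P_c = 1010 − 69.07 = 940.93 ≈ 941 hPa.

941 hPa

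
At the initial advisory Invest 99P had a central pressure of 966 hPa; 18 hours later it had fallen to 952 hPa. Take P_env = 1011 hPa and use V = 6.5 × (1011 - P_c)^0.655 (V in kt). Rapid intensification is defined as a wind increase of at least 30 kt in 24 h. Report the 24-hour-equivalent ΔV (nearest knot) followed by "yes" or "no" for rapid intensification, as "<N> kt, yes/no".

20 kt, no

V₁: ΔP = 45, V ≈ 6.5 × 45^0.655 ≈ 78.66 kt.
V₂: ΔP = 59, V ≈ 6.5 × 59^0.655 ≈ 93.93 kt.
ΔV over 18 h = 15.27 kt → 24 h equivalent = 15.27 × 24/18 ≈ 20.36 kt.
20 kt < 30 kt ⇒ not rapid intensification.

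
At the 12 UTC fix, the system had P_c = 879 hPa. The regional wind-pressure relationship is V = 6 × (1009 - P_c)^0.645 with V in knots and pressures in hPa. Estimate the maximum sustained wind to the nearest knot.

139 kt

ΔP = 1009 − 879 = 130 hPa.
130^0.645 ≈ 23.094.
V ≈ 6 × 23.094 ≈ 138.6 kt.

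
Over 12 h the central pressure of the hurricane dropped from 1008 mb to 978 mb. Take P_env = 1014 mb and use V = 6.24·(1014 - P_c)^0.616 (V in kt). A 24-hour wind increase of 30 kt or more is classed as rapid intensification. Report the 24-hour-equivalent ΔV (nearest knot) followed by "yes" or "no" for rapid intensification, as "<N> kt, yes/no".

V₁: ΔP = 6, V ≈ 6.24 × 6^0.616 ≈ 18.82 kt.
V₂: ΔP = 36, V ≈ 6.24 × 36^0.616 ≈ 56.74 kt.
ΔV over 12 h = 37.92 kt → 24 h equivalent = 37.92 × 24/12 ≈ 75.84 kt.
76 kt ≥ 30 kt ⇒ rapid intensification.

76 kt, yes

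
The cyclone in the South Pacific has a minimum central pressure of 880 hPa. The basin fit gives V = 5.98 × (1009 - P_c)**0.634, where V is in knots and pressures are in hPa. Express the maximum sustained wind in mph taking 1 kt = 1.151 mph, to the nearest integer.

ΔP = 1009 − 880 = 129 hPa.
V ≈ 5.98 × 129^0.634 = 5.98 × 21.783 ≈ 130.261 kt.
130.261 × 1.151 ≈ 149.93 mph → 150 mph.

150 mph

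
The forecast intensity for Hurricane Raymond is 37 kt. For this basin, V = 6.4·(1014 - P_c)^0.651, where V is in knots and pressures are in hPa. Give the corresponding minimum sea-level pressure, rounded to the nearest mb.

999 mb

ΔP = (V / 6.4)^(1/0.651) = (37/6.4)^1.536.
37/6.4 = 5.781; 5.781^1.536 ≈ 14.81 mb.
P_c = 1014 − 14.81 = 999.19 ≈ 999 mb.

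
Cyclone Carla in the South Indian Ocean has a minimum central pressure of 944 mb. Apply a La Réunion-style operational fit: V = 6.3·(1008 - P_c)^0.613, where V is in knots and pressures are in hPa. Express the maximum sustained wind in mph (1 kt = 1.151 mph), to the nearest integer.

ΔP = 1008 − 944 = 64 mb.
V ≈ 6.3 × 64^0.613 = 6.3 × 12.799 ≈ 80.636 kt.
80.636 × 1.151 ≈ 92.81 mph → 93 mph.

93 mph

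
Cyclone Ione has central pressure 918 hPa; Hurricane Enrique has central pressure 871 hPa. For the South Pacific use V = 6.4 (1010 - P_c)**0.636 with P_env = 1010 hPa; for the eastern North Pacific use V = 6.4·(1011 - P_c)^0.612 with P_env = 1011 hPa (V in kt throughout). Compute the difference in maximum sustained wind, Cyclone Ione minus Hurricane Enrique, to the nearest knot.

-18 kt

Cyclone Ione: ΔP = 92; V ≈ 6.4 × 92^0.636 ≈ 113.54 kt.
Hurricane Enrique: ΔP = 140; V ≈ 6.4 × 140^0.612 ≈ 131.71 kt.
Difference ≈ 113.54 − 131.71 = -18.17 → -18 kt.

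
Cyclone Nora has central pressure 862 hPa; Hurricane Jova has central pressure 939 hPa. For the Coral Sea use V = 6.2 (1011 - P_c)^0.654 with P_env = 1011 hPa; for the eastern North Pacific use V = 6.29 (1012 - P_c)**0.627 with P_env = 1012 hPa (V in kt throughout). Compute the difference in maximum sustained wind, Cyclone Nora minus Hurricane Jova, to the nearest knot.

71 kt

Cyclone Nora: ΔP = 149; V ≈ 6.2 × 149^0.654 ≈ 163.55 kt.
Hurricane Jova: ΔP = 73; V ≈ 6.29 × 73^0.627 ≈ 92.67 kt.
Difference ≈ 163.55 − 92.67 = 70.88 → 71 kt.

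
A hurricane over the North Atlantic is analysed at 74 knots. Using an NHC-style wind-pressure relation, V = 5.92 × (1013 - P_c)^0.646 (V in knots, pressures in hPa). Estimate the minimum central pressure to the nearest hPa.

963 hPa

ΔP = (V / 5.92)^(1/0.646) = (74/5.92)^1.548.
74/5.92 = 12.500; 12.500^1.548 ≈ 49.89 hPa.
P_c = 1013 − 49.89 = 963.11 ≈ 963 hPa.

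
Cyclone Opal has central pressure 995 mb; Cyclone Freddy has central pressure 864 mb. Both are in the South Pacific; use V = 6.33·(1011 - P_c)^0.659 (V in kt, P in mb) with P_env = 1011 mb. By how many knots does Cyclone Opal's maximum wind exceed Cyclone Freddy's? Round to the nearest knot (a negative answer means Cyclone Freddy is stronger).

-130 kt

Cyclone Opal: ΔP = 16; V ≈ 6.33 × 16^0.659 ≈ 39.35 kt.
Cyclone Freddy: ΔP = 147; V ≈ 6.33 × 147^0.659 ≈ 169.69 kt.
Difference ≈ 39.35 − 169.69 = -130.34 → -130 kt.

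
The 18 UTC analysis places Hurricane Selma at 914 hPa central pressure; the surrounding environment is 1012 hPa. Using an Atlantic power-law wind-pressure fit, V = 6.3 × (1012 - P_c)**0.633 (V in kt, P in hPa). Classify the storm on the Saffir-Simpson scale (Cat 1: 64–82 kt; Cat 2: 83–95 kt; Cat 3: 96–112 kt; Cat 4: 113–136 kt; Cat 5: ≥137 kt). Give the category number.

4

ΔP = 1012 − 914 = 98 hPa.
V ≈ 6.3 × 98^0.633 = 6.3 × 18.22 ≈ 115 kt.
115 kt falls in the Category 4 band.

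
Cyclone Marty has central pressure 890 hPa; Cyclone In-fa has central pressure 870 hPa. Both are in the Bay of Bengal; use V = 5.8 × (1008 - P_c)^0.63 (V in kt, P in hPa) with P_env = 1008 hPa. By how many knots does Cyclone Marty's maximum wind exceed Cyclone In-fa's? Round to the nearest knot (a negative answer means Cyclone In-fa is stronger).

-12 kt

Cyclone Marty: ΔP = 118; V ≈ 5.8 × 118^0.63 ≈ 117.14 kt.
Cyclone In-fa: ΔP = 138; V ≈ 5.8 × 138^0.63 ≈ 129.29 kt.
Difference ≈ 117.14 − 129.29 = -12.15 → -12 kt.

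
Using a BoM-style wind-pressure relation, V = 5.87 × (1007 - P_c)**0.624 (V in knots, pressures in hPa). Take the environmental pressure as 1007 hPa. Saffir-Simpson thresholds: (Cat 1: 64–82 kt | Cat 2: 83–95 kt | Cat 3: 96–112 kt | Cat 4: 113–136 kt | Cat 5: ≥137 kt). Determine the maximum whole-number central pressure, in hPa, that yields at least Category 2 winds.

937 hPa

Category 2 begins at V = 83 kt.
Required ΔP = (83/5.87)^(1/0.624) = 14.140^1.603 ≈ 69.77 hPa.
P_c ≤ 1007 − 69.77 = 937.23, so the highest integer P_c is 937 hPa.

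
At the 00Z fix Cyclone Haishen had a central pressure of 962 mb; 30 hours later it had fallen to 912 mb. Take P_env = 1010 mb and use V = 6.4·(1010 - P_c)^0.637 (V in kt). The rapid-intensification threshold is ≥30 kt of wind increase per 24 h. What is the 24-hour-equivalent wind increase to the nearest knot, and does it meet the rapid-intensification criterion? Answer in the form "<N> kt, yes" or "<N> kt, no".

35 kt, yes

V₁: ΔP = 48, V ≈ 6.4 × 48^0.637 ≈ 75.36 kt.
V₂: ΔP = 98, V ≈ 6.4 × 98^0.637 ≈ 118.74 kt.
ΔV over 30 h = 43.38 kt → 24 h equivalent = 43.38 × 24/30 ≈ 34.70 kt.
35 kt ≥ 30 kt ⇒ rapid intensification.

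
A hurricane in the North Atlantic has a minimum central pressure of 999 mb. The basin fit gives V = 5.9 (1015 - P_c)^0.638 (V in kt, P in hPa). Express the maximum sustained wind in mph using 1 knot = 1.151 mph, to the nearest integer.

ΔP = 1015 − 999 = 16 mb.
V ≈ 5.9 × 16^0.638 = 5.9 × 5.864 ≈ 34.600 kt.
34.600 × 1.151 ≈ 39.83 mph → 40 mph.

40 mph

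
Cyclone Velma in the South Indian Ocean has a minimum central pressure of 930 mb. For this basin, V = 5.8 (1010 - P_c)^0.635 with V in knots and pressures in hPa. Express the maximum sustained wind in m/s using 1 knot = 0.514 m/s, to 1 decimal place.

48.2 m/s

ΔP = 1010 − 930 = 80 mb.
V ≈ 5.8 × 80^0.635 = 5.8 × 16.161 ≈ 93.732 kt.
93.732 × 0.514 ≈ 48.18 m/s → 48.2 m/s.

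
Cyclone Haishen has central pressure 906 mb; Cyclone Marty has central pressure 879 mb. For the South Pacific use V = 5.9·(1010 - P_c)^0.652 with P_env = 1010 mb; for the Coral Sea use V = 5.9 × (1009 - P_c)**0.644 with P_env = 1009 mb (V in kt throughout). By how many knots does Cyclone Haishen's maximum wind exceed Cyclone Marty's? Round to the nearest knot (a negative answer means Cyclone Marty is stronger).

Cyclone Haishen: ΔP = 104; V ≈ 5.9 × 104^0.652 ≈ 121.89 kt.
Cyclone Marty: ΔP = 130; V ≈ 5.9 × 130^0.644 ≈ 135.59 kt.
Difference ≈ 121.89 − 135.59 = -13.70 → -14 kt.

-14 kt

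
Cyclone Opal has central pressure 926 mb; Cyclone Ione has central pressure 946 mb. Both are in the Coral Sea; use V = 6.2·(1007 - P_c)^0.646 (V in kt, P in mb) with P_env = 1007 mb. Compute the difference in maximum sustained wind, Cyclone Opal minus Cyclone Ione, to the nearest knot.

18 kt

Cyclone Opal: ΔP = 81; V ≈ 6.2 × 81^0.646 ≈ 105.99 kt.
Cyclone Ione: ΔP = 61; V ≈ 6.2 × 61^0.646 ≈ 88.25 kt.
Difference ≈ 105.99 − 88.25 = 17.74 → 18 kt.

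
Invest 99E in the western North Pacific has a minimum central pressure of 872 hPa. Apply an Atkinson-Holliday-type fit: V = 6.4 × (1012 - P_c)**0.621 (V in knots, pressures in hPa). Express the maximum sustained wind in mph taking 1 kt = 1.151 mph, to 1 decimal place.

ΔP = 1012 − 872 = 140 hPa.
V ≈ 6.4 × 140^0.621 = 6.4 × 21.515 ≈ 137.697 kt.
137.697 × 1.151 ≈ 158.49 mph → 158.5 mph.

158.5 mph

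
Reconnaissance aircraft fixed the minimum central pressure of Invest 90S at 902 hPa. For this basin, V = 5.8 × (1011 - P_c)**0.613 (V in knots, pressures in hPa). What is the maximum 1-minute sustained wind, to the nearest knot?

103 kt

ΔP = 1011 − 902 = 109 hPa.
109^0.613 ≈ 17.740.
V ≈ 5.8 × 17.740 ≈ 102.9 kt.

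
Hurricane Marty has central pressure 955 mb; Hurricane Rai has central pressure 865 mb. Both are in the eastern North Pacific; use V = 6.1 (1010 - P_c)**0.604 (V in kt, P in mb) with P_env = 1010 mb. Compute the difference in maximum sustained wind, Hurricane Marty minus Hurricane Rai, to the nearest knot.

-55 kt

Hurricane Marty: ΔP = 55; V ≈ 6.1 × 55^0.604 ≈ 68.63 kt.
Hurricane Rai: ΔP = 145; V ≈ 6.1 × 145^0.604 ≈ 123.25 kt.
Difference ≈ 68.63 − 123.25 = -54.62 → -55 kt.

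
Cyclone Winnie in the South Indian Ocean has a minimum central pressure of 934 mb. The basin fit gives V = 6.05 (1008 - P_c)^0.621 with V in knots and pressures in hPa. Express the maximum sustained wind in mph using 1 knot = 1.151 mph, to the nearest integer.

101 mph

ΔP = 1008 − 934 = 74 mb.
V ≈ 6.05 × 74^0.621 = 6.05 × 14.481 ≈ 87.609 kt.
87.609 × 1.151 ≈ 100.84 mph → 101 mph.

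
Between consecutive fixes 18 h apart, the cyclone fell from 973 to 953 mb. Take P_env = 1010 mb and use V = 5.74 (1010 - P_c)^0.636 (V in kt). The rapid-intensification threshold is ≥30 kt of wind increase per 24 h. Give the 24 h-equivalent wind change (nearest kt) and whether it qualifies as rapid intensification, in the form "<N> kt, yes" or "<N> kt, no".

V₁: ΔP = 37, V ≈ 5.74 × 37^0.636 ≈ 57.05 kt.
V₂: ΔP = 57, V ≈ 5.74 × 57^0.636 ≈ 75.10 kt.
ΔV over 18 h = 18.05 kt → 24 h equivalent = 18.05 × 24/18 ≈ 24.07 kt.
24 kt < 30 kt ⇒ not rapid intensification.

24 kt, no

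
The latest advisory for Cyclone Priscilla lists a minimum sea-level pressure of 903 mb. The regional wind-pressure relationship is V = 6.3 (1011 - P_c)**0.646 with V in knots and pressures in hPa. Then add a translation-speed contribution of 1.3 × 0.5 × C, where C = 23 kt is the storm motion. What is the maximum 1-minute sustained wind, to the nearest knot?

145 kt

ΔP = 1011 − 903 = 108 mb.
108^0.646 ≈ 20.587.
V ≈ 6.3 × 20.587 ≈ 129.7 kt.
Translation term: 1.3 × 0.5 × 23 = 14.95 kt.
Corrected V ≈ 144.65 kt → 145 kt.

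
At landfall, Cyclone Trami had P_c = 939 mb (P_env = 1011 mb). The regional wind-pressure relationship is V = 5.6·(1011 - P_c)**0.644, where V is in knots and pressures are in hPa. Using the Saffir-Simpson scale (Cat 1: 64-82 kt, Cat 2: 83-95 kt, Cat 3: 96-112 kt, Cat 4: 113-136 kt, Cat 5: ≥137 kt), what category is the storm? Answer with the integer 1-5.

2

ΔP = 1011 − 939 = 72 mb.
V ≈ 5.6 × 72^0.644 = 5.6 × 15.71 ≈ 88 kt.
88 kt falls in the Category 2 band.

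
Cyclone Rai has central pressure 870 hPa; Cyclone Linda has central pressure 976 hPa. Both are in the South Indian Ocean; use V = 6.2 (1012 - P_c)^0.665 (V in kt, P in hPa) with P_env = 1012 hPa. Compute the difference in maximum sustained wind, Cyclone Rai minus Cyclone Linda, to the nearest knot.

Cyclone Rai: ΔP = 142; V ≈ 6.2 × 142^0.665 ≈ 167.36 kt.
Cyclone Linda: ΔP = 36; V ≈ 6.2 × 36^0.665 ≈ 67.19 kt.
Difference ≈ 167.36 − 67.19 = 100.17 → 100 kt.

100 kt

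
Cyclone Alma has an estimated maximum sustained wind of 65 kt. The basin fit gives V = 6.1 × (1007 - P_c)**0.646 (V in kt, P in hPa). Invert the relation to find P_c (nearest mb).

ΔP = (V / 6.1)^(1/0.646) = (65/6.1)^1.548.
65/6.1 = 10.656; 10.656^1.548 ≈ 38.97 mb.
P_c = 1007 − 38.97 = 968.03 ≈ 968 mb.

968 mb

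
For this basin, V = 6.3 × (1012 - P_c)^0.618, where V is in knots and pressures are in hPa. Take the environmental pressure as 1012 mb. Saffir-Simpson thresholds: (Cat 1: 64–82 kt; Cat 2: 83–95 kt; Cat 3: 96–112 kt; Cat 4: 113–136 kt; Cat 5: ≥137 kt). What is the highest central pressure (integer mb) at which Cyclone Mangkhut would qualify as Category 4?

Category 4 begins at V = 113 kt.
Required ΔP = (113/6.3)^(1/0.618) = 17.937^1.618 ≈ 106.83 mb.
P_c ≤ 1012 − 106.83 = 905.17, so the highest integer P_c is 905 mb.

905 mb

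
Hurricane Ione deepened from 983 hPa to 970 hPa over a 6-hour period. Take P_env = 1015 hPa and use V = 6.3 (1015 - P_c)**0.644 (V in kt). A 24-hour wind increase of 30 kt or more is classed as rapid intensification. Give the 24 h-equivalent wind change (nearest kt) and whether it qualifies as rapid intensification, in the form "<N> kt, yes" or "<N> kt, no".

58 kt, yes

V₁: ΔP = 32, V ≈ 6.3 × 32^0.644 ≈ 58.70 kt.
V₂: ΔP = 45, V ≈ 6.3 × 45^0.644 ≈ 73.12 kt.
ΔV over 6 h = 14.42 kt → 24 h equivalent = 14.42 × 24/6 ≈ 57.68 kt.
58 kt ≥ 30 kt ⇒ rapid intensification.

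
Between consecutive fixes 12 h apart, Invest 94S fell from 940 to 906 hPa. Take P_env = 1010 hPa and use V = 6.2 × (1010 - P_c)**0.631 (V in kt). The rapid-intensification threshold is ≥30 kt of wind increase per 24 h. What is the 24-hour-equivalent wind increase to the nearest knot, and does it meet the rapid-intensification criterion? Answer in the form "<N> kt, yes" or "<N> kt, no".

V₁: ΔP = 70, V ≈ 6.2 × 70^0.631 ≈ 90.50 kt.
V₂: ΔP = 104, V ≈ 6.2 × 104^0.631 ≈ 116.18 kt.
ΔV over 12 h = 25.68 kt → 24 h equivalent = 25.68 × 24/12 ≈ 51.36 kt.
51 kt ≥ 30 kt ⇒ rapid intensification.

51 kt, yes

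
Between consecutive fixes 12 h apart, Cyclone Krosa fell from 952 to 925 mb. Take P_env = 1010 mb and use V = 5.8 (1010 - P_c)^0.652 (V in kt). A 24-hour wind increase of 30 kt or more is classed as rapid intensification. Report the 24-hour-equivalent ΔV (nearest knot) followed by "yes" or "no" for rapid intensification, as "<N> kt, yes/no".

46 kt, yes

V₁: ΔP = 58, V ≈ 5.8 × 58^0.652 ≈ 81.88 kt.
V₂: ΔP = 85, V ≈ 5.8 × 85^0.652 ≈ 105.05 kt.
ΔV over 12 h = 23.17 kt → 24 h equivalent = 23.17 × 24/12 ≈ 46.34 kt.
46 kt ≥ 30 kt ⇒ rapid intensification.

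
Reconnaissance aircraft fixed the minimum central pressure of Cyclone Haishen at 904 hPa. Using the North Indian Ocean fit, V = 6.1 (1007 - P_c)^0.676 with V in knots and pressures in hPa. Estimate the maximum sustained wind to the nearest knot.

ΔP = 1007 − 904 = 103 hPa.
103^0.676 ≈ 22.944.
V ≈ 6.1 × 22.944 ≈ 140.0 kt.

140 kt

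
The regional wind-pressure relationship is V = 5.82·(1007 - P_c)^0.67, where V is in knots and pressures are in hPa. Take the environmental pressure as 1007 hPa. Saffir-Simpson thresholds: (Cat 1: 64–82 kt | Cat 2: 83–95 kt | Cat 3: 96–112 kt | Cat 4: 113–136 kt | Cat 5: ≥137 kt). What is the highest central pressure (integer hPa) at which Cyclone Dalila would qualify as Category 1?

971 hPa

Category 1 begins at V = 64 kt.
Required ΔP = (64/5.82)^(1/0.67) = 10.997^1.493 ≈ 35.82 hPa.
P_c ≤ 1007 − 35.82 = 971.18, so the highest integer P_c is 971 hPa.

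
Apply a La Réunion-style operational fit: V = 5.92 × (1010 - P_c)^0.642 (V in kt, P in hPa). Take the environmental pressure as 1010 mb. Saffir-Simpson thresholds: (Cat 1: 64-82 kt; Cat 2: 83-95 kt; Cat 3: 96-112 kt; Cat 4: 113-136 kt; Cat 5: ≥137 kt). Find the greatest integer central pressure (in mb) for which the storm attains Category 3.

933 mb

Category 3 begins at V = 96 kt.
Required ΔP = (96/5.92)^(1/0.642) = 16.216^1.558 ≈ 76.68 mb.
P_c ≤ 1010 − 76.68 = 933.32, so the highest integer P_c is 933 mb.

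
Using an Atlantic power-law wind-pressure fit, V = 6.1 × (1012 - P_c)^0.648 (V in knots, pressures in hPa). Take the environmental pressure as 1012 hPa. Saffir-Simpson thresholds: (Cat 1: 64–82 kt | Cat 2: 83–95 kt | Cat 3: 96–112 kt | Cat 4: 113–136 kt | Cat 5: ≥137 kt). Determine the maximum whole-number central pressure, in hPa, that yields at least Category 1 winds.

974 hPa

Category 1 begins at V = 64 kt.
Required ΔP = (64/6.1)^(1/0.648) = 10.492^1.543 ≈ 37.62 hPa.
P_c ≤ 1012 − 37.62 = 974.38, so the highest integer P_c is 974 hPa.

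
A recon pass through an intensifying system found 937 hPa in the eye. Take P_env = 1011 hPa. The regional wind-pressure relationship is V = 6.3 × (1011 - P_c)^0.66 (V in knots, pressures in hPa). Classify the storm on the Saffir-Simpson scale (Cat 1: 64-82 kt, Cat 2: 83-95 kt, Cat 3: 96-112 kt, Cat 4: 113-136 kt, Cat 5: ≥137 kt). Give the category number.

ΔP = 1011 − 937 = 74 hPa.
V ≈ 6.3 × 74^0.66 = 6.3 × 17.13 ≈ 108 kt.
108 kt falls in the Category 3 band.

3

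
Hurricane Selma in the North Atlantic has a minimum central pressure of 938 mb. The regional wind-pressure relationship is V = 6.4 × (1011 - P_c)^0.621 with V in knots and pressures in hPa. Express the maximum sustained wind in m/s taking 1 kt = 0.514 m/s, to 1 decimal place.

47.2 m/s

ΔP = 1011 − 938 = 73 mb.
V ≈ 6.4 × 73^0.621 = 6.4 × 14.359 ≈ 91.897 kt.
91.897 × 0.514 ≈ 47.24 m/s → 47.2 m/s.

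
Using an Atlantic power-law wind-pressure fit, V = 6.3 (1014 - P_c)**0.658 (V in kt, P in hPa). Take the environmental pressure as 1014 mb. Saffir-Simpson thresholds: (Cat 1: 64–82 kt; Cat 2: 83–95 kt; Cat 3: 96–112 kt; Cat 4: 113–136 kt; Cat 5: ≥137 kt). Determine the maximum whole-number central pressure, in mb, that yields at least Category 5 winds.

Category 5 begins at V = 137 kt.
Required ΔP = (137/6.3)^(1/0.658) = 21.746^1.520 ≈ 107.77 mb.
P_c ≤ 1014 − 107.77 = 906.23, so the highest integer P_c is 906 mb.

906 mb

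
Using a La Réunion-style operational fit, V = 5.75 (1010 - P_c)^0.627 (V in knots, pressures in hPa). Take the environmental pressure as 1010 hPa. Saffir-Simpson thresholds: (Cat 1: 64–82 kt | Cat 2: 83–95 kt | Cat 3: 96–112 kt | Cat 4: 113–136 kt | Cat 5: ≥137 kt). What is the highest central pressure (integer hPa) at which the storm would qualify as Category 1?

Category 1 begins at V = 64 kt.
Required ΔP = (64/5.75)^(1/0.627) = 11.130^1.595 ≈ 46.67 hPa.
P_c ≤ 1010 − 46.67 = 963.33, so the highest integer P_c is 963 hPa.

963 hPa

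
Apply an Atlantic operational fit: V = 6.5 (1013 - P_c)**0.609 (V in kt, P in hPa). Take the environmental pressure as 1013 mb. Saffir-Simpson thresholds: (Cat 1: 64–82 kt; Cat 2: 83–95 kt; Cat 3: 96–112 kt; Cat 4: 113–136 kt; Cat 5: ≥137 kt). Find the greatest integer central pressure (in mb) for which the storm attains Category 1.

970 mb

Category 1 begins at V = 64 kt.
Required ΔP = (64/6.5)^(1/0.609) = 9.846^1.642 ≈ 42.75 mb.
P_c ≤ 1013 − 42.75 = 970.25, so the highest integer P_c is 970 mb.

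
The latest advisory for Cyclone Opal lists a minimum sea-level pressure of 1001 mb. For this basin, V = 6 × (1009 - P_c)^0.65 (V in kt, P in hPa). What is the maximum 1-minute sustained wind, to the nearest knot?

ΔP = 1009 − 1001 = 8 mb.
8^0.65 ≈ 3.864.
V ≈ 6 × 3.864 ≈ 23.2 kt.

23 kt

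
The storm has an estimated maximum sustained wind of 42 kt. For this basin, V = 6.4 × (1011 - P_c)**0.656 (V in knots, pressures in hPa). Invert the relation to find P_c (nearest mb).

993 mb

ΔP = (V / 6.4)^(1/0.656) = (42/6.4)^1.524.
42/6.4 = 6.562; 6.562^1.524 ≈ 17.60 mb.
P_c = 1011 − 17.60 = 993.40 ≈ 993 mb.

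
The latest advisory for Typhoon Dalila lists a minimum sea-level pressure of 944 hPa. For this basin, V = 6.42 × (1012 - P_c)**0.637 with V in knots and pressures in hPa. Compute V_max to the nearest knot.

94 kt

ΔP = 1012 − 944 = 68 hPa.
68^0.637 ≈ 14.700.
V ≈ 6.42 × 14.700 ≈ 94.4 kt.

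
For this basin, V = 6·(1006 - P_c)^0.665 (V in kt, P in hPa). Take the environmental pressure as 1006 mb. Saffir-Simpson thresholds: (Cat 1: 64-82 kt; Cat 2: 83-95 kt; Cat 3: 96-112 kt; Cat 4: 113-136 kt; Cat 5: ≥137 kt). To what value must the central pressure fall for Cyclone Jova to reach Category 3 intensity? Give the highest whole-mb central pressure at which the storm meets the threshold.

941 mb

Category 3 begins at V = 96 kt.
Required ΔP = (96/6)^(1/0.665) = 16.000^1.504 ≈ 64.67 mb.
P_c ≤ 1006 − 64.67 = 941.33, so the highest integer P_c is 941 mb.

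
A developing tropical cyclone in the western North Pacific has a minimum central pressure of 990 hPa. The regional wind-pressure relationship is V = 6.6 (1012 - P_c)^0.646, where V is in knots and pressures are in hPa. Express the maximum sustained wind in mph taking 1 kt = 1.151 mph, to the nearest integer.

56 mph

ΔP = 1012 − 990 = 22 hPa.
V ≈ 6.6 × 22^0.646 = 6.6 × 7.366 ≈ 48.613 kt.
48.613 × 1.151 ≈ 55.95 mph → 56 mph.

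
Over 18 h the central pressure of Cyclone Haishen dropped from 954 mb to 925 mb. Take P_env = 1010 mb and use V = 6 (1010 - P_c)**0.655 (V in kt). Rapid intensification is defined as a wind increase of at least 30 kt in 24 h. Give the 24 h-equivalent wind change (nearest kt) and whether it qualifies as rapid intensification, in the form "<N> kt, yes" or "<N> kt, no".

V₁: ΔP = 56, V ≈ 6 × 56^0.655 ≈ 83.79 kt.
V₂: ΔP = 85, V ≈ 6 × 85^0.655 ≈ 110.13 kt.
ΔV over 18 h = 26.34 kt → 24 h equivalent = 26.34 × 24/18 ≈ 35.12 kt.
35 kt ≥ 30 kt ⇒ rapid intensification.

35 kt, yes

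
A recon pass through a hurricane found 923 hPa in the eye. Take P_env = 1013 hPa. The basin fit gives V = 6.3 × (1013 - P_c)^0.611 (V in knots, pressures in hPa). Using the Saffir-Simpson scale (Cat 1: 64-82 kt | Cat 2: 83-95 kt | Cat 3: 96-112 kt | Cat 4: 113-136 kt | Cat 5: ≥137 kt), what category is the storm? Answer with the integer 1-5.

ΔP = 1013 − 923 = 90 hPa.
V ≈ 6.3 × 90^0.611 = 6.3 × 15.63 ≈ 98 kt.
98 kt falls in the Category 3 band.

3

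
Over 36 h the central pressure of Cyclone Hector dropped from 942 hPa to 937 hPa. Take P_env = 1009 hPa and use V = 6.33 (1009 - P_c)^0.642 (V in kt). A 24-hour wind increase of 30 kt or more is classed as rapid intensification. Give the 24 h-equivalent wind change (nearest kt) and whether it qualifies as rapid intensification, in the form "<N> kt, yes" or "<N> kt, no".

3 kt, no

V₁: ΔP = 67, V ≈ 6.33 × 67^0.642 ≈ 94.13 kt.
V₂: ΔP = 72, V ≈ 6.33 × 72^0.642 ≈ 98.59 kt.
ΔV over 36 h = 4.46 kt → 24 h equivalent = 4.46 × 24/36 ≈ 2.97 kt.
3 kt < 30 kt ⇒ not rapid intensification.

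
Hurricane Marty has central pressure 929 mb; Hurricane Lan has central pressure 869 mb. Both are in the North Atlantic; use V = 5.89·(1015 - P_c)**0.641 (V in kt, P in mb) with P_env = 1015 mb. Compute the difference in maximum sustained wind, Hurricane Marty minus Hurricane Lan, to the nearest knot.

-41 kt

Hurricane Marty: ΔP = 86; V ≈ 5.89 × 86^0.641 ≈ 102.36 kt.
Hurricane Lan: ΔP = 146; V ≈ 5.89 × 146^0.641 ≈ 143.70 kt.
Difference ≈ 102.36 − 143.70 = -41.34 → -41 kt.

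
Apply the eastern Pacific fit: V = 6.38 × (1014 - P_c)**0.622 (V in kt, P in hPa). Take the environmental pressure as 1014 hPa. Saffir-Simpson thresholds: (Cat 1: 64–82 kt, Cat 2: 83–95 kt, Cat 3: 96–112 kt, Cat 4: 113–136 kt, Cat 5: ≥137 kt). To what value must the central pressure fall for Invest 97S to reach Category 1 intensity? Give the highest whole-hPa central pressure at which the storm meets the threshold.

Category 1 begins at V = 64 kt.
Required ΔP = (64/6.38)^(1/0.622) = 10.031^1.608 ≈ 40.73 hPa.
P_c ≤ 1014 − 40.73 = 973.27, so the highest integer P_c is 973 hPa.

973 hPa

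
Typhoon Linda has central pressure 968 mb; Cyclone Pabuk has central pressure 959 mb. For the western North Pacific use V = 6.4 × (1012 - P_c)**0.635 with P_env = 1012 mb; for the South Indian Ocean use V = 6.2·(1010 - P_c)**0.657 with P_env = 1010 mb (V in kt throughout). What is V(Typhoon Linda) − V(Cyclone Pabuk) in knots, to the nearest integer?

-11 kt

Typhoon Linda: ΔP = 44; V ≈ 6.4 × 44^0.635 ≈ 70.76 kt.
Cyclone Pabuk: ΔP = 51; V ≈ 6.2 × 51^0.657 ≈ 82.09 kt.
Difference ≈ 70.76 − 82.09 = -11.33 → -11 kt.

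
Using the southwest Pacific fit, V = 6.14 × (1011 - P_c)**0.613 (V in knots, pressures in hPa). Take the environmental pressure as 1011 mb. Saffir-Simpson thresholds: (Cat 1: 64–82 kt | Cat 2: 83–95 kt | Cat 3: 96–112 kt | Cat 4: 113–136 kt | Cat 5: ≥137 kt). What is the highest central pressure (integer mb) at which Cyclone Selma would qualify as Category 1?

Category 1 begins at V = 64 kt.
Required ΔP = (64/6.14)^(1/0.613) = 10.423^1.631 ≈ 45.78 mb.
P_c ≤ 1011 − 45.78 = 965.22, so the highest integer P_c is 965 mb.

965 mb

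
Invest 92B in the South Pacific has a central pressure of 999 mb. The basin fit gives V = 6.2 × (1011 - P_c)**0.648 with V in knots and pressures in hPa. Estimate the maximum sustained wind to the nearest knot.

ΔP = 1011 − 999 = 12 mb.
12^0.648 ≈ 5.004.
V ≈ 6.2 × 5.004 ≈ 31.0 kt.

31 kt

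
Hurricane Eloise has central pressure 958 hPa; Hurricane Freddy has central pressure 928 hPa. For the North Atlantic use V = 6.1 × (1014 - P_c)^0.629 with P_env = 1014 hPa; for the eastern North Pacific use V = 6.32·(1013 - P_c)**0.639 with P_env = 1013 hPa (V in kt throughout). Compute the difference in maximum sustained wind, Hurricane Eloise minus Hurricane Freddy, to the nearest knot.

Hurricane Eloise: ΔP = 56; V ≈ 6.1 × 56^0.629 ≈ 76.73 kt.
Hurricane Freddy: ΔP = 85; V ≈ 6.32 × 85^0.639 ≈ 108.05 kt.
Difference ≈ 76.73 − 108.05 = -31.32 → -31 kt.

-31 kt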